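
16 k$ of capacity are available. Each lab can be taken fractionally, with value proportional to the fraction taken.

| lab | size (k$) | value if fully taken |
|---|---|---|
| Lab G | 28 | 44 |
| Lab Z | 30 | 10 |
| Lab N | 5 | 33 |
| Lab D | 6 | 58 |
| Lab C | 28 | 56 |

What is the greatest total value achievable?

101

Rank by value-to-size ratio: Lab D 58/6≈9.67, Lab N 33/5≈6.6, Lab C 56/28≈2, Lab G 44/28≈1.57, Lab Z 10/30≈0.333.
Lab D: take in full, 6 k$ for value 58 → 10 left.
Take all of Lab N (5 k$, value 33) → 5 k$ left.
Fill the last 5 k$ with part of Lab C: 5/28 of it earns 10.
Total value = 101.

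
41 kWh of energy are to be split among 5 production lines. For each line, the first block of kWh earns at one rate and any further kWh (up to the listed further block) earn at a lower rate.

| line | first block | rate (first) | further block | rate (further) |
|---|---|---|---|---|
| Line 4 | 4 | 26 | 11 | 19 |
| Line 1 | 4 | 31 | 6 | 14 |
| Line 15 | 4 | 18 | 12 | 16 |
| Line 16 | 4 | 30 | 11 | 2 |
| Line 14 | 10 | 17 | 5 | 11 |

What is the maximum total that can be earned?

Rank every tier by rate: Line 1/T1 31 > Line 16/T1 30 > Line 4/T1 26 > Line 4/T2 19 > Line 15/T1 18 > Line 14/T1 17 > Line 15/T2 16 > Line 1/T2 14 > Line 14/T2 11 > Line 16/T2 2.
Line 1 T1 at 31: fill all 4 ; 37 left.
Line 16/T1 (30): +4 ; 33 left.
Line 4/T1 (26): +4 ; 29 left.
Line 4 T2 at 19: fill all 11 ; 18 left.
Fill Line 15 T1 block (4 at 18) ; 14 left.
Fill Line 14 T1 block (10 at 17) ; 4 left.
Line 15 T2 at 16: only 4 left, fill 4.
Total = 31×4 + 30×4 + 26×4 + 19×11 + 18×4 + 17×10 + 16×4 = 863.

863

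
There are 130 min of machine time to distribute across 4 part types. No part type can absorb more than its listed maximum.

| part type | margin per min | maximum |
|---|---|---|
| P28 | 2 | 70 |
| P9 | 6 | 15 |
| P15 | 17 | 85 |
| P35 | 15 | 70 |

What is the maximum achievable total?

Highest margin per min first: P15 17 > P35 15 > P9 6 > P28 2.
P15: +85 to 85 (cap) ; 45 left.
P35: +45 (room for 70) → 45. Pool exhausted.
Total = 17×85 + 15×45 = 2120.

2120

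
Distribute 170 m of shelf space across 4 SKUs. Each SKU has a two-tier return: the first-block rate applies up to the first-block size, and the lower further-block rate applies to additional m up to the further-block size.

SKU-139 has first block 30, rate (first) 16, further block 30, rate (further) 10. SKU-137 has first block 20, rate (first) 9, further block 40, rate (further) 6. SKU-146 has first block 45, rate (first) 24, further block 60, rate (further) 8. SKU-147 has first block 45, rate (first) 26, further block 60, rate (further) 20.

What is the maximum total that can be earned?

3770

Treat each block as its own option and order by rate: SKU-147/T1 26 > SKU-146/T1 24 > SKU-147/T2 20 > SKU-139/T1 16 > SKU-139/T2 10 > SKU-137/T1 9 > SKU-146/T2 8 > SKU-137/T2 6.
SKU-147/T1 (26): +45 → 125 left.
Fill SKU-146 T1 block (45 at 24) → 80 left.
SKU-147 T2 at 20: fill all 60 → 20 left.
SKU-139 T1 at 16: only 20 left, fill 20.
Total = 26×45 + 24×45 + 20×60 + 16×20 = 3770.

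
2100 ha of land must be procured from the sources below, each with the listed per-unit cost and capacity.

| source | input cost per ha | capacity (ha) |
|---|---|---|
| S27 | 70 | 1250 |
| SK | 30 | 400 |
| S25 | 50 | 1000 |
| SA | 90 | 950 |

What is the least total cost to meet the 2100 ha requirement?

111000

Fill from the cheapest source first.
SK (30): use full 400 ; 1700 ha to go.
Take 1000 from S25 at 50 ; need 700 more.
Take 700 from S27 at 70 to finish.
SA: unused.
Cost = 400×30 + 1000×50 + 700×70 = 111000.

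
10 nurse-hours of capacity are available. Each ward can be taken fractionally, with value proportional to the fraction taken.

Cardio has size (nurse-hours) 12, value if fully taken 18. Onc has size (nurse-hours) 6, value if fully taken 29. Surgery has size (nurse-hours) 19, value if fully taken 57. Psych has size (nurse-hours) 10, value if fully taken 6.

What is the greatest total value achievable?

Best value per unit of size first: Onc 29/6≈4.83, Surgery 57/19≈3, Cardio 18/12≈1.5, Psych 6/10≈0.6.
Onc: take in full, 6 nurse-hours for value 29 — 4 left.
4 nurse-hours left: a 4/19 share of Surgery gives 57×4/19 = 12.
Total value = 41.

41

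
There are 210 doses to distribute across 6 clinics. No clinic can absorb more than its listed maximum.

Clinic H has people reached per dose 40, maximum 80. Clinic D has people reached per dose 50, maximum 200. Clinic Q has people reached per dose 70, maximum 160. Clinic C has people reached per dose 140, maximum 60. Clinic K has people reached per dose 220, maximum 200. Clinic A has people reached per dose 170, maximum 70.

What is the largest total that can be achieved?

Order the clinics by people reached per dose: Clinic K 220 > Clinic A 170 > Clinic C 140 > Clinic Q 70 > Clinic D 50 > Clinic H 40.
Give Clinic K 200 to hit its cap of 200 — 10 left.
Clinic A: +10 (room for 70) → 10. Pool exhausted.
Total = 220×200 + 170×10 = 45700.

45700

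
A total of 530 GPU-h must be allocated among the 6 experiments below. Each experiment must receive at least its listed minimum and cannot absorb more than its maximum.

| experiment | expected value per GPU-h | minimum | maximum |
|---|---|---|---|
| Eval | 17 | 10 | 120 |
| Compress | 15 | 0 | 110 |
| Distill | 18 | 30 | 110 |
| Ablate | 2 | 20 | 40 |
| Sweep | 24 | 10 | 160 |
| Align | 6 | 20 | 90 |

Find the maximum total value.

Meeting every minimum uses 10+0+30+20+10+20 = 90 GPU-h, leaving 440.
Order the experiments by expected value per GPU-h: Sweep 24 > Distill 18 > Eval 17 > Compress 15 > Align 6 > Ablate 2.
Sweep: +150 to 160 (cap) — 290 left.
Give Distill 80 more to hit its cap of 110 — 210 left.
Eval: +110 to 120 (cap) — 100 left.
Compress: +100 (room for 110) → 100. Pool exhausted.
Total = 17×120 + 15×100 + 18×110 + 2×20 + 24×160 + 6×20 = 9520.

9520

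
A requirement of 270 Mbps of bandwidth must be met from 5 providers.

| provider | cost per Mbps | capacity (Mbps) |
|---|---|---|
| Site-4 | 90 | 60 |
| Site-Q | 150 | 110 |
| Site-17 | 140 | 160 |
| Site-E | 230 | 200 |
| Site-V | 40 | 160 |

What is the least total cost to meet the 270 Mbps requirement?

18800

Fill from the cheapest provider first.
Site-V (40): use full 160 — 110 Mbps to go.
Site-4 (90): use full 60 — 50 Mbps to go.
Site-17 (140): take the remaining 50 — done.
Site-Q, Site-E: unused.
Cost = 160×40 + 60×90 + 50×140 = 18800.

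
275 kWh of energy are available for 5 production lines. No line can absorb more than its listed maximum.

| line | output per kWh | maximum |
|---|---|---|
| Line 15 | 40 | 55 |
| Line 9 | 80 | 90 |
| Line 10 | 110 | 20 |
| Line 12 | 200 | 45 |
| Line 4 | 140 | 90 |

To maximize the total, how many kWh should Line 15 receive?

Highest output per kWh first: Line 12 200 > Line 4 140 > Line 10 110 > Line 9 80 > Line 15 40.
Line 12: +45 to 45 (cap) — 230 left.
Line 4 takes 90 to reach its cap of 90 — 140 left.
Line 10: +20 to 20 (cap) — 120 left.
Line 9: +90 to 90 (cap) — 30 left.
Line 15: +30 (room for 55) → 30. Pool exhausted.

30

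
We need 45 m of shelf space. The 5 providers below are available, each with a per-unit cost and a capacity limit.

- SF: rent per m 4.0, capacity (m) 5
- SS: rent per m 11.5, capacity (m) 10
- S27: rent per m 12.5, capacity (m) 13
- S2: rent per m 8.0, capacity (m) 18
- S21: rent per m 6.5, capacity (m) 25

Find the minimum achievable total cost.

302.5

Cheapest first:
SF (4.0): use full 5 — 40 m to go.
S21 at 6.5: take all 25 m — 15 still needed.
S2 at 8.0: take 15 of its 18 — requirement met.
SS, S27: unused.
Cost = 5×4.0 + 25×6.5 + 15×8.0 = 302.5.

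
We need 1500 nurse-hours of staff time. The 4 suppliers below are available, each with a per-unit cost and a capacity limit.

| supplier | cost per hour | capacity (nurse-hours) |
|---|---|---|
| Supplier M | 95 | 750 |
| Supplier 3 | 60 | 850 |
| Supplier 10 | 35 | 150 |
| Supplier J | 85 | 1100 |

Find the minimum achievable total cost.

98750

Use suppliers in increasing cost order.
Take 150 from Supplier 10 at 35 — need 1350 more.
Supplier 3 (60): use full 850 — 500 nurse-hours to go.
Supplier J (85): take the remaining 500 — done.
Supplier M: unused.
Cost = 150×35 + 850×60 + 500×85 = 98750.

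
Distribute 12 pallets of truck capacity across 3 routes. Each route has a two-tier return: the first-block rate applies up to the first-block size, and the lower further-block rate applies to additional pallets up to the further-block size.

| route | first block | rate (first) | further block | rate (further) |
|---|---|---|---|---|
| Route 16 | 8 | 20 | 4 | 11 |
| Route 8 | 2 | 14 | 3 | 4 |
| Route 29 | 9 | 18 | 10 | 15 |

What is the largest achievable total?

232

Rank every tier by rate: Route 16/tier1 20 > Route 29/tier1 18 > Route 29/tier2 15 > Route 8/tier1 14 > Route 16/tier2 11 > Route 8/tier2 4.
Route 16/tier1 (20): +8 → 4 left.
Route 29/tier1: +4 of 9 at 18; pool empty.
Total = 20×8 + 18×4 = 232.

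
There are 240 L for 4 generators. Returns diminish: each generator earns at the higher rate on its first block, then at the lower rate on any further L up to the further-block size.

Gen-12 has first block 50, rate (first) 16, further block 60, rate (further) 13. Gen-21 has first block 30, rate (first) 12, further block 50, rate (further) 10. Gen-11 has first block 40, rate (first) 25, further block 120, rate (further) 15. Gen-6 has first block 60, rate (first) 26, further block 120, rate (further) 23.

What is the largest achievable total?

Order all 8 blocks by rate: Gen-6/T1 26 > Gen-11/T1 25 > Gen-6/T2 23 > Gen-12/T1 16 > Gen-11/T2 15 > Gen-12/T2 13 > Gen-21/T1 12 > Gen-21/T2 10.
Gen-6/T1 (26): +60 — 180 left.
Gen-11/T1 (25): +40 — 140 left.
Gen-6 T2 at 23: fill all 120 — 20 left.
20 remain; put them into Gen-12 T1 at 16.
Total = 26×60 + 25×40 + 23×120 + 16×20 = 5640.

5640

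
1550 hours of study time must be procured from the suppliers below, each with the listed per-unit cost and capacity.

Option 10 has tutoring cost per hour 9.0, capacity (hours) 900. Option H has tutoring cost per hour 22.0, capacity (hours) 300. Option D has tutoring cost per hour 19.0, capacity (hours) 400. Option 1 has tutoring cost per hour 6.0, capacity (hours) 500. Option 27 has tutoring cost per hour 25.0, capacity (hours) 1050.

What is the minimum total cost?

13950

Cheapest first:
Take 500 from Option 1 at 6.0 → need 1050 more.
Take 900 from Option 10 at 9.0 → need 150 more.
Option D (19.0): take the remaining 150 → done.
Option H, Option 27: unused.
Cost = 500×6.0 + 900×9.0 + 150×19.0 = 13950.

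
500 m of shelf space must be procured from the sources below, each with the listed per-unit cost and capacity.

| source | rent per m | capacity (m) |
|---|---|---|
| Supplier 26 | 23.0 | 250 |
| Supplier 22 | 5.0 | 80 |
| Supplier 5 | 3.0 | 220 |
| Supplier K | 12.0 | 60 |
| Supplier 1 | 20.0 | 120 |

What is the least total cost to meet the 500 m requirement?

Use sources in increasing cost order.
Take 220 from Supplier 5 at 3.0 → need 280 more.
Supplier 22 (5.0): use full 80 → 200 m to go.
Take 60 from Supplier K at 12.0 → need 140 more.
Supplier 1 (20.0): use full 120 → 20 m to go.
Supplier 26 at 23.0: take 20 of its 250 → requirement met.
Cost = 220×3.0 + 80×5.0 + 60×12.0 + 120×20.0 + 20×23.0 = 4640.

4640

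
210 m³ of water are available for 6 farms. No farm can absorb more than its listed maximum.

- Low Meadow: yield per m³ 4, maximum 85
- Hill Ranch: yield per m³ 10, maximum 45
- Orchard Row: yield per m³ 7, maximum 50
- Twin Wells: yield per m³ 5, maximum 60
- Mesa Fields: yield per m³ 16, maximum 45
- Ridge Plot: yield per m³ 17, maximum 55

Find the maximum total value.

Order the farms by yield per m³: Ridge Plot 17 > Mesa Fields 16 > Hill Ranch 10 > Orchard Row 7 > Twin Wells 5 > Low Meadow 4.
Give Ridge Plot 55 to hit its cap of 55 — 155 left.
Mesa Fields takes 45 to reach its cap of 45 — 110 left.
Hill Ranch: +45 to 45 (cap) — 65 left.
Orchard Row takes 50 to reach its cap of 50 — 15 left.
Twin Wells has room for 60 but only 15 remain, so it gets 15.
Total = 10×45 + 7×50 + 5×15 + 16×45 + 17×55 = 2530.

2530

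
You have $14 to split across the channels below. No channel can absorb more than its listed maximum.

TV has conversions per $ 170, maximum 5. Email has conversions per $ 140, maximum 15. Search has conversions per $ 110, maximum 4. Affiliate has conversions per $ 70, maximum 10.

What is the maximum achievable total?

2110

Rank by conversions per $: TV 170 > Email 140 > Search 110 > Affiliate 70.
TV takes 5 to reach its cap of 5 → 9 left.
Email: +9 (room for 15) → 9. Pool exhausted.
Total = 170×5 + 140×9 = 2110.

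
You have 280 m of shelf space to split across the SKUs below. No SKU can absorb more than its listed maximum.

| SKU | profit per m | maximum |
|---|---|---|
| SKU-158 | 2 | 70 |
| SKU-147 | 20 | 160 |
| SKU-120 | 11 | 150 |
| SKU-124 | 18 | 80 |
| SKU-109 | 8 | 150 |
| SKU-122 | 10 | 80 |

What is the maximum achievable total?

Order the SKUs by profit per m: SKU-147 20 > SKU-124 18 > SKU-120 11 > SKU-122 10 > SKU-109 8 > SKU-158 2.
Give SKU-147 160 to hit its cap of 160 → 120 left.
SKU-124: +80 to 80 (cap) → 40 left.
SKU-120: +40 (room for 150) → 40. Pool exhausted.
Total = 20×160 + 11×40 + 18×80 = 5080.

5080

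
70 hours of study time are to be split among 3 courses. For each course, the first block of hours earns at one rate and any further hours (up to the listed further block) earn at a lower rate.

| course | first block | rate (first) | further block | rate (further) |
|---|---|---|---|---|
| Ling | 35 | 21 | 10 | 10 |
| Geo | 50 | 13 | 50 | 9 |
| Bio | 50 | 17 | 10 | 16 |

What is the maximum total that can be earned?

1330

Order all 6 blocks by rate: Ling/tier1 21 > Bio/tier1 17 > Bio/tier2 16 > Geo/tier1 13 > Ling/tier2 10 > Geo/tier2 9.
Ling/tier1 (21): +35 — 35 left.
Bio/tier1: +35 of 50 at 17; pool empty.
Total = 21×35 + 17×35 = 1330.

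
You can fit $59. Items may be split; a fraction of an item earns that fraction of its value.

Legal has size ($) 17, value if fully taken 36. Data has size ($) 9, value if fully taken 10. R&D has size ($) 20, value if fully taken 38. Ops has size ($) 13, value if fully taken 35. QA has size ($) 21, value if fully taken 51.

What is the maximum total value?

Rank by value-to-size ratio: Ops 35/13≈2.69, QA 51/21≈2.43, Legal 36/17≈2.12, R&D 38/20≈1.9, Data 10/9≈1.11.
Take all of Ops (13 $, value 35) — 46 $ left.
All 21 $ of QA fit (value 51) — 25 remain.
Legal: take in full, 17 $ for value 36 — 8 left.
8 $ left: a 8/20 share of R&D gives 38×8/20 = 15.2.
Total value = 137.2.

137.2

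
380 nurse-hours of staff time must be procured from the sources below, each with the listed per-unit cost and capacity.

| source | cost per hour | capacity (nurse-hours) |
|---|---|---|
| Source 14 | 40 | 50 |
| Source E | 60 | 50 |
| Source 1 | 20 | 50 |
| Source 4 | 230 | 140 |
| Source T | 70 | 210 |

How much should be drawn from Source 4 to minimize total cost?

Use sources in increasing cost order.
Source 1 (20): use full 50 → 330 nurse-hours to go.
Source 14 at 40: take all 50 nurse-hours → 280 still needed.
Source E (60): use full 50 → 230 nurse-hours to go.
Take 210 from Source T at 70 → need 20 more.
Take 20 from Source 4 at 230 to finish.

20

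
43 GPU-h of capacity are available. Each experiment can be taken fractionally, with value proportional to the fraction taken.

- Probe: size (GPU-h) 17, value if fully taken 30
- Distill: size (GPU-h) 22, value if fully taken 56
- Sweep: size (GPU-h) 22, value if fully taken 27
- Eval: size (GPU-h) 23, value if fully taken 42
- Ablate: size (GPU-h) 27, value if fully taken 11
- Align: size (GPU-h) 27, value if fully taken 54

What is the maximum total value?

Sort by value density: Distill 56/22≈2.55, Align 54/27≈2, Eval 42/23≈1.83, Probe 30/17≈1.76, Sweep 27/22≈1.23, Ablate 11/27≈0.407.
All 22 GPU-h of Distill fit (value 56) ; 21 remain.
Only 21 GPU-h remain; take 21/27 of Align for value 54×21/27 = 42.
Total value = 98.

98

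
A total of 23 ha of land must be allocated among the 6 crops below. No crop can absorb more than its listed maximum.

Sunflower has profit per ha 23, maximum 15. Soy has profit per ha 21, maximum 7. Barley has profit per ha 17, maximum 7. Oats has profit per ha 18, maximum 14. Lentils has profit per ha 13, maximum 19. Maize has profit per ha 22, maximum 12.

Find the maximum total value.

521

Highest profit per ha first: Sunflower 23 > Maize 22 > Soy 21 > Oats 18 > Barley 17 > Lentils 13.
Give Sunflower 15 to hit its cap of 15 → 8 left.
Maize has room for 12 but only 8 remain, so it gets 8.
Total = 23×15 + 22×8 = 521.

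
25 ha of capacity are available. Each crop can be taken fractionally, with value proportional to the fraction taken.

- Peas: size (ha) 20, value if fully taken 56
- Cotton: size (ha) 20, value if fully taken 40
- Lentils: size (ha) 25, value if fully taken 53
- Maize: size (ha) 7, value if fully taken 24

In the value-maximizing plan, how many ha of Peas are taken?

Best value per unit of size first: Maize 24/7≈3.43, Peas 56/20≈2.8, Lentils 53/25≈2.12, Cotton 40/20≈2.
Maize: take in full, 7 ha for value 24 ; 18 left.
Only 18 ha remain; take 18/20 of Peas for value 56×18/20 = 50.4.

18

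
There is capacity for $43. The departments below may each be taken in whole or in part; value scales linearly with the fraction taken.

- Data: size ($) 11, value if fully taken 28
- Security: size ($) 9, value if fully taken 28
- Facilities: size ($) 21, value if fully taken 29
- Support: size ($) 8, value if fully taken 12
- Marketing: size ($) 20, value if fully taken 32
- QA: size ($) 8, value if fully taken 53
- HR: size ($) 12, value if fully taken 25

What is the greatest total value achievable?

Best value per unit of size first: QA 53/8≈6.62, Security 28/9≈3.11, Data 28/11≈2.55, HR 25/12≈2.08, Marketing 32/20≈1.6, Support 12/8≈1.5, Facilities 29/21≈1.38.
Take all of QA (8 $, value 53) → 35 $ left.
Take all of Security (9 $, value 28) → 26 $ left.
Take all of Data (11 $, value 28) → 15 $ left.
All 12 $ of HR fit (value 25) → 3 remain.
Fill the last 3 $ with part of Marketing: 3/20 of it earns 4.8.
Total value = 138.8.

138.8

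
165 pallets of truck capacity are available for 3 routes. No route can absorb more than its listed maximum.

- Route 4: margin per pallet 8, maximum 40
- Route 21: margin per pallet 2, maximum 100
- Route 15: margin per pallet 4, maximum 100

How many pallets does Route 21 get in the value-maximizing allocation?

25

Highest margin per pallet first: Route 4 8 > Route 15 4 > Route 21 2.
Route 4 takes 40 to reach its cap of 40 — 125 left.
Route 15: +100 to 100 (cap) — 25 left.
Route 21: +25 (room for 100) → 25. Pool exhausted.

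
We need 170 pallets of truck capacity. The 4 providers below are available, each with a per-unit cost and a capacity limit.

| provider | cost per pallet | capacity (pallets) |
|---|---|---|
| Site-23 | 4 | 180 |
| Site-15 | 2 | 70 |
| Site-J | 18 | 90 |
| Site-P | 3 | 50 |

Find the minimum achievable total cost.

490

Fill from the cheapest provider first.
Take 70 from Site-15 at 2 — need 100 more.
Site-P at 3: take all 50 pallets — 50 still needed.
Site-23 at 4: take 50 of its 180 — requirement met.
Site-J: unused.
Cost = 70×2 + 50×3 + 50×4 = 490.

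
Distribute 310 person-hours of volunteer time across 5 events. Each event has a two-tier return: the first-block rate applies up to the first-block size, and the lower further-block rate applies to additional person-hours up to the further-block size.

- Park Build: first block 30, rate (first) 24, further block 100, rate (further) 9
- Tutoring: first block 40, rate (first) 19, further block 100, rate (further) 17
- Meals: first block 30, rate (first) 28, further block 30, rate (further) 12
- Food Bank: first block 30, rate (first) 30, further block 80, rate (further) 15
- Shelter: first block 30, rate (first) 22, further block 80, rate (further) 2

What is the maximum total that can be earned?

6330

Treat each block as its own option and order by rate: Food Bank/tier1 30 > Meals/tier1 28 > Park Build/tier1 24 > Shelter/tier1 22 > Tutoring/tier1 19 > Tutoring/tier2 17 > Food Bank/tier2 15 > Meals/tier2 12 > Park Build/tier2 9 > Shelter/tier2 2.
Fill Food Bank tier1 block (30 at 30) — 280 left.
Meals tier1 at 28: fill all 30 — 250 left.
Fill Park Build tier1 block (30 at 24) — 220 left.
Fill Shelter tier1 block (30 at 22) — 190 left.
Tutoring/tier1 (19): +40 — 150 left.
Fill Tutoring tier2 block (100 at 17) — 50 left.
Food Bank tier2 at 15: only 50 left, fill 50.
Total = 30×30 + 28×30 + 24×30 + 22×30 + 19×40 + 17×100 + 15×50 = 6330.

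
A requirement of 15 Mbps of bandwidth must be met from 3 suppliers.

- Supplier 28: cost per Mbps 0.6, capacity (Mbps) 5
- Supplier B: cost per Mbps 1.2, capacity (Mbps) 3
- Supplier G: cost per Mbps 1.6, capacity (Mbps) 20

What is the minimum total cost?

17.8

Fill from the cheapest supplier first.
Supplier 28 (0.6): use full 5 → 10 Mbps to go.
Supplier B at 1.2: take all 3 Mbps → 7 still needed.
Take 7 from Supplier G at 1.6 to finish.
Cost = 5×0.6 + 3×1.2 + 7×1.6 = 17.8.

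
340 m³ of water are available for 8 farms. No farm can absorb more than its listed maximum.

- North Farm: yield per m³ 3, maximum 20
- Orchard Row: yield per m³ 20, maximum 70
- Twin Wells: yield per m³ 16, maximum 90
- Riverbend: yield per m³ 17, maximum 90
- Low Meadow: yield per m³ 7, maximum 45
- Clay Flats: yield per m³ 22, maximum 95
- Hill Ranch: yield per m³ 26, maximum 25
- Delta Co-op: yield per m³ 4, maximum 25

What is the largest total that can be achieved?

6630

Rank by yield per m³: Hill Ranch 26 > Clay Flats 22 > Orchard Row 20 > Riverbend 17 > Twin Wells 16 > Low Meadow 7 > Delta Co-op 4 > North Farm 3.
Hill Ranch: +25 to 25 (cap) — 315 left.
Clay Flats takes 95 to reach its cap of 95 — 220 left.
Give Orchard Row 70 to hit its cap of 70 — 150 left.
Give Riverbend 90 to hit its cap of 90 — 60 left.
Twin Wells has room for 90 but only 60 remain, so it gets 60.
Total = 20×70 + 16×60 + 17×90 + 22×95 + 26×25 = 6630.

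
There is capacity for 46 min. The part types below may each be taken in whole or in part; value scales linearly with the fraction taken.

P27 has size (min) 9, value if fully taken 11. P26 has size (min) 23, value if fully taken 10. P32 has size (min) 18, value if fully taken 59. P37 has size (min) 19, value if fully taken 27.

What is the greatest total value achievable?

Best value per unit of size first: P32 59/18≈3.28, P37 27/19≈1.42, P27 11/9≈1.22, P26 10/23≈0.435.
All 18 min of P32 fit (value 59) ; 28 remain.
P37: take in full, 19 min for value 27 ; 9 left.
Take all of P27 (9 min, value 11) ; 0 min left.
Total value = 97.

97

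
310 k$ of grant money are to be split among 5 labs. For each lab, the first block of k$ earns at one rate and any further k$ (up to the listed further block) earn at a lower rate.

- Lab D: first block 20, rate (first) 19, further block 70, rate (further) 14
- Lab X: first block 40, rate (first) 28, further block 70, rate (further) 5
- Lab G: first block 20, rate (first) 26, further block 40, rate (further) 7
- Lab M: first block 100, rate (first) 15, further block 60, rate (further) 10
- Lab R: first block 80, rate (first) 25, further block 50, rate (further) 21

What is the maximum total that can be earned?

Order all 10 blocks by rate: Lab X/tier1 28 > Lab G/tier1 26 > Lab R/tier1 25 > Lab R/tier2 21 > Lab D/tier1 19 > Lab M/tier1 15 > Lab D/tier2 14 > Lab M/tier2 10 > Lab G/tier2 7 > Lab X/tier2 5.
Lab X/tier1 (28): +40 — 270 left.
Lab G/tier1 (26): +20 — 250 left.
Lab R tier1 at 25: fill all 80 — 170 left.
Fill Lab R tier2 block (50 at 21) — 120 left.
Fill Lab D tier1 block (20 at 19) — 100 left.
Lab M/tier1 (15): +100 — 0 left.
Total = 28×40 + 26×20 + 25×80 + 21×50 + 19×20 + 15×100 = 6570.

6570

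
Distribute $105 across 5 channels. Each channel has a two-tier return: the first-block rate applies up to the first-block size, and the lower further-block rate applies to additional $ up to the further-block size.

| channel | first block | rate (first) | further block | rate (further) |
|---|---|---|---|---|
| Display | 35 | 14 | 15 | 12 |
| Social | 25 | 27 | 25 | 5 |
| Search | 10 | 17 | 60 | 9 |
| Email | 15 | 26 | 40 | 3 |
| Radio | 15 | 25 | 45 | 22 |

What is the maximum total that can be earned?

Order all 10 blocks by rate: Social/tier1 27 > Email/tier1 26 > Radio/tier1 25 > Radio/tier2 22 > Search/tier1 17 > Display/tier1 14 > Display/tier2 12 > Search/tier2 9 > Social/tier2 5 > Email/tier2 3.
Fill Social tier1 block (25 at 27) → 80 left.
Email/tier1 (26): +15 → 65 left.
Radio/tier1 (25): +15 → 50 left.
Radio/tier2 (22): +45 → 5 left.
Search tier1 at 17: only 5 left, fill 5.
Total = 27×25 + 26×15 + 25×15 + 22×45 + 17×5 = 2515.

2515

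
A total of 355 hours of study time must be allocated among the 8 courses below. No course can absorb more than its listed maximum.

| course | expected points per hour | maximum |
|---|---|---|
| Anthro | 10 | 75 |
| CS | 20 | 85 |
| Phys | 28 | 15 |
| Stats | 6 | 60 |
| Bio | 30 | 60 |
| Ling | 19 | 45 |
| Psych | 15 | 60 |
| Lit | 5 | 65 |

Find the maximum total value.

Rank by expected points per hour: Bio 30 > Phys 28 > CS 20 > Ling 19 > Psych 15 > Anthro 10 > Stats 6 > Lit 5.
Bio takes 60 to reach its cap of 60 ; 295 left.
Phys takes 15 to reach its cap of 15 ; 280 left.
CS: +85 to 85 (cap) ; 195 left.
Ling: +45 to 45 (cap) ; 150 left.
Psych takes 60 to reach its cap of 60 ; 90 left.
Give Anthro 75 to hit its cap of 75 ; 15 left.
Only 15 left; Stats takes them to reach 15.
Total = 10×75 + 20×85 + 28×15 + 6×15 + 30×60 + 19×45 + 15×60 = 6515.

6515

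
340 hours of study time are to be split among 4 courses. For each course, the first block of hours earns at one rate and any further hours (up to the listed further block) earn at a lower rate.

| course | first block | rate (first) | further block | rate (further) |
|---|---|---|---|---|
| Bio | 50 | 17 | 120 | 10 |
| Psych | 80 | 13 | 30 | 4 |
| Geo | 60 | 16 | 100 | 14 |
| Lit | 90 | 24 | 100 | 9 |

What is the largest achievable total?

Treat each block as its own option and order by rate: Lit/tier1 24 > Bio/tier1 17 > Geo/tier1 16 > Geo/tier2 14 > Psych/tier1 13 > Bio/tier2 10 > Lit/tier2 9 > Psych/tier2 4.
Lit tier1 at 24: fill all 90 → 250 left.
Bio/tier1 (17): +50 → 200 left.
Geo tier1 at 16: fill all 60 → 140 left.
Geo/tier2 (14): +100 → 40 left.
Psych/tier1: +40 of 80 at 13; pool empty.
Total = 24×90 + 17×50 + 16×60 + 14×100 + 13×40 = 5890.

5890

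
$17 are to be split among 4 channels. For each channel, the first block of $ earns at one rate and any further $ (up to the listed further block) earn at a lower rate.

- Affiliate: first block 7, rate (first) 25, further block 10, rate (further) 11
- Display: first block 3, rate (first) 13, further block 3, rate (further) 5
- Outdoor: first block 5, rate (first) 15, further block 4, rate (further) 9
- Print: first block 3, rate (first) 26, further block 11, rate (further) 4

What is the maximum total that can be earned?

Rank every tier by rate: Print/T1 26 > Affiliate/T1 25 > Outdoor/T1 15 > Display/T1 13 > Affiliate/T2 11 > Outdoor/T2 9 > Display/T2 5 > Print/T2 4.
Print T1 at 26: fill all 3 ; 14 left.
Fill Affiliate T1 block (7 at 25) ; 7 left.
Fill Outdoor T1 block (5 at 15) ; 2 left.
Display/T1: +2 of 3 at 13; pool empty.
Total = 26×3 + 25×7 + 15×5 + 13×2 = 354.

354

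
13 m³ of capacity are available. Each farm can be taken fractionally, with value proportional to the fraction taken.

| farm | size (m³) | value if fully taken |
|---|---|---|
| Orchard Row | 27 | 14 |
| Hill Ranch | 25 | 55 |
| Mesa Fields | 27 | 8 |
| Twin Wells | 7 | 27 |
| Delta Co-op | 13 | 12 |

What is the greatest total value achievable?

40.2

Sort by value density: Twin Wells 27/7≈3.86, Hill Ranch 55/25≈2.2, Delta Co-op 12/13≈0.923, Orchard Row 14/27≈0.519, Mesa Fields 8/27≈0.296.
Take all of Twin Wells (7 m³, value 27) → 6 m³ left.
Only 6 m³ remain; take 6/25 of Hill Ranch for value 55×6/25 = 13.2.
Total value = 40.2.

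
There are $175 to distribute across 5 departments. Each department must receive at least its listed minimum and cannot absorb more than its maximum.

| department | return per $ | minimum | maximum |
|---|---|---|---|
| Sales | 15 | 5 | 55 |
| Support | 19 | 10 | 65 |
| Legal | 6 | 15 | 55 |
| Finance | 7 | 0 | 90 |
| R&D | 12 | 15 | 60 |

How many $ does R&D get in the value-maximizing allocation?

Meeting every minimum uses 5+10+15+0+15 = 45 $, leaving 130.
Highest return per $ first: Support 19 > Sales 15 > R&D 12 > Finance 7 > Legal 6.
Support takes 55 more to reach its cap of 65 ; 75 left.
Sales: +50 to 55 (cap) ; 25 left.
R&D has room for 45 more but only 25 remain, so it gets 40.

40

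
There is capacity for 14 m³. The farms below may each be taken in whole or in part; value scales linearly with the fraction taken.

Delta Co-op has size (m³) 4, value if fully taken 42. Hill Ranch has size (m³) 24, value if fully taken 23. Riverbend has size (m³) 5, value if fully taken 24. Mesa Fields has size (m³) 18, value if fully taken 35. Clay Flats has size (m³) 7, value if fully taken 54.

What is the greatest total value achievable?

110.4

Best value per unit of size first: Delta Co-op 42/4≈10.5, Clay Flats 54/7≈7.71, Riverbend 24/5≈4.8, Mesa Fields 35/18≈1.94, Hill Ranch 23/24≈0.958.
All 4 m³ of Delta Co-op fit (value 42) — 10 remain.
All 7 m³ of Clay Flats fit (value 54) — 3 remain.
Fill the last 3 m³ with part of Riverbend: 3/5 of it earns 14.4.
Total value = 110.4.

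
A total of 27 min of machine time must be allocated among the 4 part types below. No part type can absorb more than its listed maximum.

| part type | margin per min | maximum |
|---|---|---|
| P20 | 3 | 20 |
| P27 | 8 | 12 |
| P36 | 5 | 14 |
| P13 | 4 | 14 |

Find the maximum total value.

170

Order the part types by margin per min: P27 8 > P36 5 > P13 4 > P20 3.
Give P27 12 to hit its cap of 12 ; 15 left.
P36 takes 14 to reach its cap of 14 ; 1 left.
P13: +1 (room for 14) → 1. Pool exhausted.
Total = 8×12 + 5×14 + 4×1 = 170.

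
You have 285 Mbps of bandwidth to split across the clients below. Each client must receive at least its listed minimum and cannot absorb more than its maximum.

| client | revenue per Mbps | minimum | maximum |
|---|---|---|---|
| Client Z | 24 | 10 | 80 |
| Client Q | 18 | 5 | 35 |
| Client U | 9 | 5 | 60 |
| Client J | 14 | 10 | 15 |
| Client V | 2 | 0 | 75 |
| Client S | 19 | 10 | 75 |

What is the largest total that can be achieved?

Meeting every minimum uses 10+5+5+10+0+10 = 40 Mbps, leaving 245.
Rank by revenue per Mbps: Client Z 24 > Client S 19 > Client Q 18 > Client J 14 > Client U 9 > Client V 2.
Client Z takes 70 more to reach its cap of 80 ; 175 left.
Give Client S 65 more to hit its cap of 75 ; 110 left.
Give Client Q 30 more to hit its cap of 35 ; 80 left.
Give Client J 5 more to hit its cap of 15 ; 75 left.
Client U: +55 to 60 (cap) ; 20 left.
Client V: +20 (room for 75) → 20. Pool exhausted.
Total = 24×80 + 18×35 + 9×60 + 14×15 + 2×20 + 19×75 = 4765.

4765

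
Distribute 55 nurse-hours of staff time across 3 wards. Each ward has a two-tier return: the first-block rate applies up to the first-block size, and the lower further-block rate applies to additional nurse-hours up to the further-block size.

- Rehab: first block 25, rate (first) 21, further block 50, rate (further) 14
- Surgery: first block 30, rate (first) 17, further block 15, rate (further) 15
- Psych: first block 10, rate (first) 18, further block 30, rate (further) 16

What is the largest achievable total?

1045

Rank every tier by rate: Rehab/first 21 > Psych/first 18 > Surgery/first 17 > Psych/second 16 > Surgery/second 15 > Rehab/second 14.
Rehab first at 21: fill all 25 — 30 left.
Psych first at 18: fill all 10 — 20 left.
Surgery first at 17: only 20 left, fill 20.
Total = 21×25 + 18×10 + 17×20 = 1045.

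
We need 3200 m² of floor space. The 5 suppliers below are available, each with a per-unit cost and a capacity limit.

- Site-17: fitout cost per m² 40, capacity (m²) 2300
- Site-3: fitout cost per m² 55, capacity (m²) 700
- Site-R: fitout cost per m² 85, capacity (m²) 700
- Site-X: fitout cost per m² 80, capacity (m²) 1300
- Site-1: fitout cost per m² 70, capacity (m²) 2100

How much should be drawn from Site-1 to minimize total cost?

200

Use suppliers in increasing cost order.
Site-17 (40): use full 2300 → 900 m² to go.
Take 700 from Site-3 at 55 → need 200 more.
Site-1 at 70: take 200 of its 2100 → requirement met.
Site-X, Site-R: unused.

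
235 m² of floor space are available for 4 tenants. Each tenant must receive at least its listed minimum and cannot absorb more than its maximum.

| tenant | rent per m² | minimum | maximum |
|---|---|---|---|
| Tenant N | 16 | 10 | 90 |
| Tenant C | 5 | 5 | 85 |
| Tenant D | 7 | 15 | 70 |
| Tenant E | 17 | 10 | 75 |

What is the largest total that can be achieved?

3195

Meeting every minimum uses 10+5+15+10 = 40 m², leaving 195.
Order the tenants by rent per m²: Tenant E 17 > Tenant N 16 > Tenant D 7 > Tenant C 5.
Tenant E: +65 to 75 (cap) — 130 left.
Tenant N: +80 to 90 (cap) — 50 left.
Only 50 left; Tenant D takes them to reach 65.
Total = 16×90 + 5×5 + 7×65 + 17×75 = 3195.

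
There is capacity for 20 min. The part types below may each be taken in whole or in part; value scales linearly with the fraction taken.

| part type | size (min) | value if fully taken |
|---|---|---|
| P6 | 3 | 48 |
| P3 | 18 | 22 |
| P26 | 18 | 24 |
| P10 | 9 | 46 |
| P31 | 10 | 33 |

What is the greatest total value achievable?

Sort by value density: P6 48/3≈16, P10 46/9≈5.11, P31 33/10≈3.3, P26 24/18≈1.33, P3 22/18≈1.22.
All 3 min of P6 fit (value 48) — 17 remain.
P10: take in full, 9 min for value 46 — 8 left.
Fill the last 8 min with part of P31: 8/10 of it earns 26.4.
Total value = 120.4.

120.4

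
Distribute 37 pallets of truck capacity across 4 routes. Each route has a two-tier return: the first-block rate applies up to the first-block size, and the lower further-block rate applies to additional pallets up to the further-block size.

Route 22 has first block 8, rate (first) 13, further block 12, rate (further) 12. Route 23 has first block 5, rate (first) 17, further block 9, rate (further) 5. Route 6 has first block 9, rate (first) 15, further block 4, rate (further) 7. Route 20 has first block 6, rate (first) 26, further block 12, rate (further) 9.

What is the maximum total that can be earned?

588

Rank every tier by rate: Route 20/first 26 > Route 23/first 17 > Route 6/first 15 > Route 22/first 13 > Route 22/second 12 > Route 20/second 9 > Route 6/second 7 > Route 23/second 5.
Fill Route 20 first block (6 at 26) ; 31 left.
Route 23 first at 17: fill all 5 ; 26 left.
Fill Route 6 first block (9 at 15) ; 17 left.
Fill Route 22 first block (8 at 13) ; 9 left.
9 remain; put them into Route 22 second at 12.
Total = 26×6 + 17×5 + 15×9 + 13×8 + 12×9 = 588.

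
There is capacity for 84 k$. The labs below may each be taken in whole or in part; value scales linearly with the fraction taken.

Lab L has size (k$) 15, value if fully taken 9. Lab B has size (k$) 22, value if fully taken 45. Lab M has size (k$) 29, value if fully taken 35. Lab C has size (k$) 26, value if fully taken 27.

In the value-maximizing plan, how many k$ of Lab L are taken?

7

Best value per unit of size first: Lab B 45/22≈2.05, Lab M 35/29≈1.21, Lab C 27/26≈1.04, Lab L 9/15≈0.6.
All 22 k$ of Lab B fit (value 45) — 62 remain.
Lab M: take in full, 29 k$ for value 35 — 33 left.
All 26 k$ of Lab C fit (value 27) — 7 remain.
7 k$ left: a 7/15 share of Lab L gives 9×7/15 = 4.2.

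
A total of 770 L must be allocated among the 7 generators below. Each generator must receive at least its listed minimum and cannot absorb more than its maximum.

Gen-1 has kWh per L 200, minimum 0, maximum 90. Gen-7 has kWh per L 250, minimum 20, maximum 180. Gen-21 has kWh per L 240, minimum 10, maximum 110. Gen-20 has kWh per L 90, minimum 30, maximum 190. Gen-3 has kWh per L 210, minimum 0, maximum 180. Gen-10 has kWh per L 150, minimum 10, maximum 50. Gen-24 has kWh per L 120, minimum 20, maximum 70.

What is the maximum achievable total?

Meeting every minimum uses 0+20+10+30+0+10+20 = 90 L, leaving 680.
Rank by kWh per L: Gen-7 250 > Gen-21 240 > Gen-3 210 > Gen-1 200 > Gen-10 150 > Gen-24 120 > Gen-20 90.
Gen-7: +160 to 180 (cap) → 520 left.
Gen-21 takes 100 more to reach its cap of 110 → 420 left.
Gen-3: +180 to 180 (cap) → 240 left.
Gen-1: +90 to 90 (cap) → 150 left.
Give Gen-10 40 more to hit its cap of 50 → 110 left.
Gen-24: +50 to 70 (cap) → 60 left.
Only 60 left; Gen-20 takes them to reach 90.
Total = 200×90 + 250×180 + 240×110 + 90×90 + 210×180 + 150×50 + 120×70 = 151200.

151200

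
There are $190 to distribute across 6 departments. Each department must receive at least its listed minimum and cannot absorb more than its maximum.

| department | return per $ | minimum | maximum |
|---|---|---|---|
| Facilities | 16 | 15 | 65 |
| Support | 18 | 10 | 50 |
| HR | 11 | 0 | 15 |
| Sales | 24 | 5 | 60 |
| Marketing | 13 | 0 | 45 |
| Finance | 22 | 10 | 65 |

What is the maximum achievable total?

Meeting every minimum uses 15+10+0+5+0+10 = 40 $, leaving 150.
Order the departments by return per $: Sales 24 > Finance 22 > Support 18 > Facilities 16 > Marketing 13 > HR 11.
Sales takes 55 more to reach its cap of 60 — 95 left.
Give Finance 55 more to hit its cap of 65 — 40 left.
Support takes 40 more to reach its cap of 50 — 0 left.
Total = 16×15 + 18×50 + 24×60 + 22×65 = 4010.

4010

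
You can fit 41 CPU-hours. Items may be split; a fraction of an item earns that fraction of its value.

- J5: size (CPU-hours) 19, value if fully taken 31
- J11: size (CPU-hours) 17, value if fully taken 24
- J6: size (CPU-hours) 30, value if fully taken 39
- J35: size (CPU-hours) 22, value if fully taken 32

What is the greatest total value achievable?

63

Sort by value density: J5 31/19≈1.63, J35 32/22≈1.45, J11 24/17≈1.41, J6 39/30≈1.3.
J5: take in full, 19 CPU-hours for value 31 — 22 left.
Take all of J35 (22 CPU-hours, value 32) — 0 CPU-hours left.
Total value = 63.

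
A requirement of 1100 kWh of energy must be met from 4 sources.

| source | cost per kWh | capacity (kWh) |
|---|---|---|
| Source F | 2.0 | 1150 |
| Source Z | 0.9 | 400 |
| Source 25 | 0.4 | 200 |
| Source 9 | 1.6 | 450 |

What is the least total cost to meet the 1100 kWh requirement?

1260

Fill from the cheapest source first.
Source 25 at 0.4: take all 200 kWh → 900 still needed.
Source Z (0.9): use full 400 → 500 kWh to go.
Take 450 from Source 9 at 1.6 → need 50 more.
Take 50 from Source F at 2.0 to finish.
Cost = 200×0.4 + 400×0.9 + 450×1.6 + 50×2.0 = 1260.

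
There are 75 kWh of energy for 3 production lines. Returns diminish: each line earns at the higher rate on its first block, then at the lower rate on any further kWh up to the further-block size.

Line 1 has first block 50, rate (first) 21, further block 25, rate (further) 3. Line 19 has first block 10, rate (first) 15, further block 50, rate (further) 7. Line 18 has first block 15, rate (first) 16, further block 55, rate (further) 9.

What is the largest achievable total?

1440

Rank every tier by rate: Line 1/T1 21 > Line 18/T1 16 > Line 19/T1 15 > Line 18/T2 9 > Line 19/T2 7 > Line 1/T2 3.
Line 1/T1 (21): +50 ; 25 left.
Line 18/T1 (16): +15 ; 10 left.
Fill Line 19 T1 block (10 at 15) ; 0 left.
Total = 21×50 + 16×15 + 15×10 = 1440.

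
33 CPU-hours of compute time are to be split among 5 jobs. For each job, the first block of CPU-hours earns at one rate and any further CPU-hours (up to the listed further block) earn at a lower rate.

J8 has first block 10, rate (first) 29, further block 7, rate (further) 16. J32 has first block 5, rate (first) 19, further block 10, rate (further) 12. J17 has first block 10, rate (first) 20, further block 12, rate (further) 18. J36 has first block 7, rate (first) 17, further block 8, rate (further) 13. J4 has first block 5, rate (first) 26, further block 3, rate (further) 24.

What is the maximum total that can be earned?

Treat each block as its own option and order by rate: J8/first 29 > J4/first 26 > J4/second 24 > J17/first 20 > J32/first 19 > J17/second 18 > J36/first 17 > J8/second 16 > J36/second 13 > J32/second 12.
J8/first (29): +10 → 23 left.
J4 first at 26: fill all 5 → 18 left.
J4 second at 24: fill all 3 → 15 left.
J17 first at 20: fill all 10 → 5 left.
Fill J32 first block (5 at 19) → 0 left.
Total = 29×10 + 26×5 + 24×3 + 20×10 + 19×5 = 787.

787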